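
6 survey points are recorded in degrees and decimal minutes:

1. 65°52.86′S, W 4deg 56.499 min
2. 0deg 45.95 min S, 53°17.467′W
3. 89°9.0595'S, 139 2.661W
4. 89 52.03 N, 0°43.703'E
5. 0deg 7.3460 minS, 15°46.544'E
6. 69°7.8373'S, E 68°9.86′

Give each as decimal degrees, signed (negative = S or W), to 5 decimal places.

Point 1:
  Lat: 52.86′ = 0.881000°; total 65.881000
  S → negative
  Lon: 56.499′ = 0.941650°; total 4.941650
  W ⇒ negate
Point 2:
  φ: 0 + 45.95/60 = 0.765833
  hemisphere S, so the sign is −
  λ: 53 + 17.467/60 = 53.291117
  W → negative
Point 3:
  φ: 9.0595′ = 0.150992°; total 89.150992
  S ⇒ negate
  Longitude: 139 + 2.661/60 = 139.044350
  W → negative
Point 4:
  Lat: 52.03′ = 0.867167°; total 89.867167
  N → positive
  λ: 43.703′ = 0.728383°; total 0.728383
  E → positive
Point 5:
  Lat: 0 + 7.346/60 = 0.122433
  S → negative
  Longitude: 15 + 46.544/60 = 15.775733
  E → positive
Point 6:
  Latitude: 69 + 7.8373/60 = 69.130622
  S ⇒ negate
  λ: 9.86′ = 0.164333°; total 68.164333
  E → positive

1. -65.88100, -4.94165
2. -0.76583, -53.29112
3. -89.15099, -139.04435
4. 89.86717, 0.72838
5. -0.12243, 15.77573
6. -69.13062, 68.16433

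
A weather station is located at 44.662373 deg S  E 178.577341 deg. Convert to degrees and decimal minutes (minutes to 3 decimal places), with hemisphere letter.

44° 39.742′ S, 178° 34.640′ E

Lat: 44° + 0.662373 × 60 = 44° 39.74238′
λ: 178° + 0.577341 × 60 = 178° 34.64046′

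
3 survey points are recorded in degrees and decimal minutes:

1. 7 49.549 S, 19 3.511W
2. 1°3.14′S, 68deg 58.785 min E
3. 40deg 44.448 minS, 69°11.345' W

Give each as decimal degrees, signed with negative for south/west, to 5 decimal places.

1. -7.82582, -19.05852
2. -1.05233, 68.97975
3. -40.74080, -69.18908

Point 1:
  φ: 49.549′ = 0.825817°; total 7.825817
  hemisphere S, so the sign is −
  Longitude: 3.511′ = 0.058517°; total 19.058517
  hemisphere W, so the sign is −
Point 2:
  Latitude: 1 + 3.14/60 = 1.052333
  S → negative
  Longitude: 58.785′ = 0.979750°; total 68.979750
  E ⇒ keep positive
Point 3:
  Lat: 40 + 44.448/60 = 40.740800
  S → negative
  λ: 11.345′ = 0.189083°; total 69.189083
  W → negative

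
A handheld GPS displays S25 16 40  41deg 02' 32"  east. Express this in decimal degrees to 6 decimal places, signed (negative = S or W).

-25.277778, 41.042222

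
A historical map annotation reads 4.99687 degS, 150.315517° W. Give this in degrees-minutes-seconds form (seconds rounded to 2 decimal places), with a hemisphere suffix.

φ: 0.996870° → 59.81220′; 0.81220 × 60 = 48.7320″
Lon: whole degrees 150; 18.93102′ → 18′ and 55.8612″

4°59′48.73″ S, 150°18′55.86″ W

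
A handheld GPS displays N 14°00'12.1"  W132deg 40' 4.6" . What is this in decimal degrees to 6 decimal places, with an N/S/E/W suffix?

14.003361° N, 132.667944° W

Lat: 14° + 0/60 + 12.1/3600 = 14 + 0.000000 + 0.003361 = 14.0033611
Longitude: 132° + 40/60 + 4.6/3600 = 132 + 0.666667 + 0.001278 = 132.6679444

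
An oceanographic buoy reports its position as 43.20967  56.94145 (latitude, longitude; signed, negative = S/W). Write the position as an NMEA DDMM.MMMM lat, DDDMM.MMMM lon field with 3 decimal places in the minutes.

Latitude: 43° + 0.209670 × 60 = 43° 12.58020′
Longitude: 56° + 0.941450 × 60 = 56° 56.48700′

4312.580,N / 05656.487,E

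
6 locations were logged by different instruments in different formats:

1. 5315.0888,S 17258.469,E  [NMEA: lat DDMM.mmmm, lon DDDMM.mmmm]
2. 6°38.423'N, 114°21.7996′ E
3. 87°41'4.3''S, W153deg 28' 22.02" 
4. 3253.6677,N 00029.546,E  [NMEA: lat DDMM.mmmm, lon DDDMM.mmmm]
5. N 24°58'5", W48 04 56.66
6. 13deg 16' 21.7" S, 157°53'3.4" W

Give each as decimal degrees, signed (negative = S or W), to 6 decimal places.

1. -53.251480, 172.974483
2. 6.640383, 114.363327
3. -87.684528, -153.472783
4. 32.894462, 0.492433
5. 24.968056, -48.082406
6. -13.272694, -157.884278

Point 1:
  Latitude: split at 2 digits → 53° and 15.0888′; 53 + 15.0888/60 = 53.2514800
  S ⇒ negate
  Lon: split at 3 digits → 172° and 58.469′; 172 + 58.469/60 = 172.9744833
  E → positive
Point 2:
  φ: 38.423′ = 0.640383°; total 6.6403833
  N → positive
  Longitude: 114 + 21.7996/60 = 114.3633267
  E → positive
Point 3:
  Lat: 87 + 41/60 + 4.3/3600 = 87.6845278
  S → negative
  Lon: 153 + 28/60 + 22.02/3600 = 153.4727833
  W ⇒ negate
Point 4:
  φ: degrees = first 2 digits = 32, minutes = 53.6677; 32 + 53.6677/60 = 32.8944617
  N ⇒ keep positive
  Lon: degrees = first 3 digits = 0, minutes = 29.546; 0 + 29.546/60 = 0.4924333
  E ⇒ keep positive
Point 5:
  Lat: 24 + 58/60 + 5/3600 = 24.9680556
  N ⇒ keep positive
  Lon: 48° + 4/60 + 56.66/3600 = 48 + 0.066667 + 0.015739 = 48.0824056
  hemisphere W, so the sign is −
Point 6:
  φ: 13 + 16/60 + 21.7/3600 = 13.2726944
  hemisphere S, so the sign is −
  λ: 157° + 53/60 + 3.4/3600 = 157 + 0.883333 + 0.000944 = 157.8842778
  W ⇒ negate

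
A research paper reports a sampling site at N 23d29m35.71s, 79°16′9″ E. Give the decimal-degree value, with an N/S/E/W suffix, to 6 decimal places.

φ: 29′ + 35.71″ = 29.59517′; 23 + 29.59517/60 = 23.4932528
Longitude: 79 + 16/60 + 9/3600 = 79.2691667

23.493253° N, 79.269167° E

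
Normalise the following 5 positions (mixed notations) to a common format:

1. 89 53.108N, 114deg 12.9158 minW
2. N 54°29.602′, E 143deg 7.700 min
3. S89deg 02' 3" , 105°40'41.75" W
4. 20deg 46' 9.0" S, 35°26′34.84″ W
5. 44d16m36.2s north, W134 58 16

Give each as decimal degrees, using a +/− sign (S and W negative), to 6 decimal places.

Point 1:
  φ: 53.108′ = 0.885133°; total 89.8851333
  N → positive
  λ: 12.9158′ = 0.215263°; total 114.2152633
  W → negative
Point 2:
  Latitude: 29.602′ = 0.493367°; total 54.4933667
  N ⇒ keep positive
  λ: 143 + 7.7/60 = 143.1283333
  E ⇒ keep positive
Point 3:
  φ: 89 + 2/60 + 3/3600 = 89.0341667
  hemisphere S, so the sign is −
  λ: 105° + 40/60 + 41.75/3600 = 105 + 0.666667 + 0.011597 = 105.6782639
  hemisphere W, so the sign is −
Point 4:
  φ: 20 + 46/60 + 9/3600 = 20.7691667
  S ⇒ negate
  Longitude: 26′ + 34.84″ = 26.58067′; 35 + 26.58067/60 = 35.4430111
  W ⇒ negate
Point 5:
  Latitude: 44 + 16/60 + 36.2/3600 = 44.2767222
  N ⇒ keep positive
  Lon: 134° + 58/60 + 16/3600 = 134 + 0.966667 + 0.004444 = 134.9711111
  W → negative

1. 89.885133, -114.215263
2. 54.493367, 143.128333
3. -89.034167, -105.678264
4. -20.769167, -35.443011
5. 44.276722, -134.971111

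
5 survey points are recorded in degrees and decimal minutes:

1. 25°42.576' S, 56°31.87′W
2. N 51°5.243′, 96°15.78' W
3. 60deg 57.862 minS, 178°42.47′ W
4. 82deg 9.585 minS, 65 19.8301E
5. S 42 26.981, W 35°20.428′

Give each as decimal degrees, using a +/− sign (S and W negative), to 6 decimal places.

1. -25.709600, -56.531167
2. 51.087383, -96.263000
3. -60.964367, -178.707833
4. -82.159750, 65.330502
5. -42.449683, -35.340467

Point 1:
  Lat: 42.576′ = 0.709600°; total 25.7096000
  S → negative
  Longitude: 31.87′ = 0.531167°; total 56.5311667
  hemisphere W, so the sign is −
Point 2:
  Latitude: 5.243′ = 0.087383°; total 51.0873833
  N ⇒ keep positive
  λ: 96 + 15.78/60 = 96.2630000
  W → negative
Point 3:
  Lat: 60 + 57.862/60 = 60.9643667
  S → negative
  Longitude: 178 + 42.47/60 = 178.7078333
  hemisphere W, so the sign is −
Point 4:
  Latitude: 82 + 9.585/60 = 82.1597500
  hemisphere S, so the sign is −
  λ: 19.8301′ = 0.330502°; total 65.3305017
  E → positive
Point 5:
  Lat: 42 + 26.981/60 = 42.4496833
  S → negative
  Longitude: 35 + 20.428/60 = 35.3404667
  hemisphere W, so the sign is −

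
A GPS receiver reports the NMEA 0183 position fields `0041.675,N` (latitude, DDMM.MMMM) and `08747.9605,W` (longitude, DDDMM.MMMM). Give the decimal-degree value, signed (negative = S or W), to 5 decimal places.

Latitude: split at 2 digits → 00° and 41.675′; 0 + 41.675/60 = 0.694583
N → positive
λ: split at 3 digits → 087° and 47.9605′; 87 + 47.9605/60 = 87.799342
hemisphere W, so the sign is −

0.69458, -87.79934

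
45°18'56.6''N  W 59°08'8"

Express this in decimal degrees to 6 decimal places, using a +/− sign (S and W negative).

45.315722, -59.135556

φ: 18′ + 56.6″ = 18.94333′; 45 + 18.94333/60 = 45.3157222
N ⇒ keep positive
Lon: 59° + 8/60 + 8/3600 = 59 + 0.133333 + 0.002222 = 59.1355556
W ⇒ negate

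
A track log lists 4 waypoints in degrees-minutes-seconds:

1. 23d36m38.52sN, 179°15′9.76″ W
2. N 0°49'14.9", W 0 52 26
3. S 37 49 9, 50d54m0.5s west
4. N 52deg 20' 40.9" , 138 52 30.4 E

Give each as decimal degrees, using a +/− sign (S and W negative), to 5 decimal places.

1. 23.61070, -179.25271
2. 0.82081, -0.87389
3. -37.81917, -50.90014
4. 52.34469, 138.87511

Point 1:
  φ: 23° + 36/60 + 38.52/3600 = 23 + 0.600000 + 0.010700 = 23.610700
  N → positive
  Lon: 15′ + 9.76″ = 15.16267′; 179 + 15.16267/60 = 179.252711
  W ⇒ negate
Point 2:
  φ: 0° + 49/60 + 14.9/3600 = 0 + 0.816667 + 0.004139 = 0.820806
  N ⇒ keep positive
  λ: 0° + 52/60 + 26/3600 = 0 + 0.866667 + 0.007222 = 0.873889
  W ⇒ negate
Point 3:
  Lat: 37° + 49/60 + 9/3600 = 37 + 0.816667 + 0.002500 = 37.819167
  S ⇒ negate
  λ: 50° + 54/60 + 0.5/3600 = 50 + 0.900000 + 0.000139 = 50.900139
  hemisphere W, so the sign is −
Point 4:
  Lat: 52° + 20/60 + 40.9/3600 = 52 + 0.333333 + 0.011361 = 52.344694
  N ⇒ keep positive
  Longitude: 138° + 52/60 + 30.4/3600 = 138 + 0.866667 + 0.008444 = 138.875111
  E → positive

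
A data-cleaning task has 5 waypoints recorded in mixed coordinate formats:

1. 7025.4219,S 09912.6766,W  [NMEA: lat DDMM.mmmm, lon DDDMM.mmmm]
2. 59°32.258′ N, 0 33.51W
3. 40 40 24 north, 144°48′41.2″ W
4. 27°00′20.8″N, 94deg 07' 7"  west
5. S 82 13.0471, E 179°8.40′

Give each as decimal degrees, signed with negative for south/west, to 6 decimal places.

Point 1:
  Lat: split at 2 digits → 70° and 25.4219′; 70 + 25.4219/60 = 70.4236983
  S ⇒ negate
  Longitude: split at 3 digits → 099° and 12.6766′; 99 + 12.6766/60 = 99.2112767
  hemisphere W, so the sign is −
Point 2:
  Latitude: 32.258′ = 0.537633°; total 59.5376333
  N → positive
  Longitude: 0 + 33.51/60 = 0.5585000
  hemisphere W, so the sign is −
Point 3:
  Lat: 40° + 40/60 + 24/3600 = 40 + 0.666667 + 0.006667 = 40.6733333
  N → positive
  Longitude: 144 + 48/60 + 41.2/3600 = 144.8114444
  W → negative
Point 4:
  Latitude: 27 + 0/60 + 20.8/3600 = 27.0057778
  N ⇒ keep positive
  Lon: 94° + 7/60 + 7/3600 = 94 + 0.116667 + 0.001944 = 94.1186111
  hemisphere W, so the sign is −
Point 5:
  Lat: 13.0471′ = 0.217452°; total 82.2174517
  S ⇒ negate
  Lon: 8.4′ = 0.140000°; total 179.1400000
  E → positive

1. -70.423698, -99.211277
2. 59.537633, -0.558500
3. 40.673333, -144.811444
4. 27.005778, -94.118611
5. -82.217452, 179.140000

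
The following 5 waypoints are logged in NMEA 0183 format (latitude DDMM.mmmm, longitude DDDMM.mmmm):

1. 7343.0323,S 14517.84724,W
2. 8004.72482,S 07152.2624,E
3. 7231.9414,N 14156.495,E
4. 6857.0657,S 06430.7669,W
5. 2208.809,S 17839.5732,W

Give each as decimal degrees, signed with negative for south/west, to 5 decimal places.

Point 1:
  Latitude: split at 2 digits → 73° and 43.0323′; 73 + 43.0323/60 = 73.717205
  hemisphere S, so the sign is −
  Lon: degrees = first 3 digits = 145, minutes = 17.84724; 145 + 17.84724/60 = 145.297454
  W → negative
Point 2:
  φ: degrees = first 2 digits = 80, minutes = 4.72482; 80 + 4.72482/60 = 80.078747
  S ⇒ negate
  Longitude: degrees = first 3 digits = 71, minutes = 52.2624; 71 + 52.2624/60 = 71.871040
  E ⇒ keep positive
Point 3:
  Lat: degrees = first 2 digits = 72, minutes = 31.9414; 72 + 31.9414/60 = 72.532357
  N → positive
  λ: split at 3 digits → 141° and 56.495′; 141 + 56.495/60 = 141.941583
  E ⇒ keep positive
Point 4:
  Latitude: degrees = first 2 digits = 68, minutes = 57.0657; 68 + 57.0657/60 = 68.951095
  S → negative
  Longitude: degrees = first 3 digits = 64, minutes = 30.7669; 64 + 30.7669/60 = 64.512782
  W → negative
Point 5:
  φ: degrees = first 2 digits = 22, minutes = 8.809; 22 + 8.809/60 = 22.146817
  hemisphere S, so the sign is −
  Lon: degrees = first 3 digits = 178, minutes = 39.5732; 178 + 39.5732/60 = 178.659553
  hemisphere W, so the sign is −

1. -73.71721, -145.29745
2. -80.07875, 71.87104
3. 72.53236, 141.94158
4. -68.95110, -64.51278
5. -22.14682, -178.65955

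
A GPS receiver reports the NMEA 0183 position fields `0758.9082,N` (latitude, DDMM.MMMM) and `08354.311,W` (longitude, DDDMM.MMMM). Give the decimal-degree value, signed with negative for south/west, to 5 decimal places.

7.98180, -83.90518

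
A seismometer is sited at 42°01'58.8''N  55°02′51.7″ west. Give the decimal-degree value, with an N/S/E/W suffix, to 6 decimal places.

42.033000° N, 55.047694° W

Latitude: 42° + 1/60 + 58.8/3600 = 42 + 0.016667 + 0.016333 = 42.0330000
λ: 2′ + 51.7″ = 2.86167′; 55 + 2.86167/60 = 55.0476944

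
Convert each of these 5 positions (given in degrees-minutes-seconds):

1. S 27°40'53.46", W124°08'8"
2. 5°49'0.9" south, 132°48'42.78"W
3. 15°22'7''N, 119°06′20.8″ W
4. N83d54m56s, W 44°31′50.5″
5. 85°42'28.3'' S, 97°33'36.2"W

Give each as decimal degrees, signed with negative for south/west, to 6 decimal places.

1. -27.681517, -124.135556
2. -5.816917, -132.811883
3. 15.368611, -119.105778
4. 83.915556, -44.530694
5. -85.707861, -97.560056

Point 1:
  Latitude: 40′ + 53.46″ = 40.89100′; 27 + 40.89100/60 = 27.6815167
  hemisphere S, so the sign is −
  λ: 124 + 8/60 + 8/3600 = 124.1355556
  W ⇒ negate
Point 2:
  Latitude: 5 + 49/60 + 0.9/3600 = 5.8169167
  hemisphere S, so the sign is −
  Longitude: 132 + 48/60 + 42.78/3600 = 132.8118833
  W ⇒ negate
Point 3:
  Latitude: 15° + 22/60 + 7/3600 = 15 + 0.366667 + 0.001944 = 15.3686111
  N → positive
  λ: 6′ + 20.8″ = 6.34667′; 119 + 6.34667/60 = 119.1057778
  W ⇒ negate
Point 4:
  Latitude: 54′ + 56″ = 54.93333′; 83 + 54.93333/60 = 83.9155556
  N → positive
  Longitude: 44° + 31/60 + 50.5/3600 = 44 + 0.516667 + 0.014028 = 44.5306944
  W ⇒ negate
Point 5:
  φ: 85 + 42/60 + 28.3/3600 = 85.7078611
  S ⇒ negate
  Lon: 33′ + 36.2″ = 33.60333′; 97 + 33.60333/60 = 97.5600556
  hemisphere W, so the sign is −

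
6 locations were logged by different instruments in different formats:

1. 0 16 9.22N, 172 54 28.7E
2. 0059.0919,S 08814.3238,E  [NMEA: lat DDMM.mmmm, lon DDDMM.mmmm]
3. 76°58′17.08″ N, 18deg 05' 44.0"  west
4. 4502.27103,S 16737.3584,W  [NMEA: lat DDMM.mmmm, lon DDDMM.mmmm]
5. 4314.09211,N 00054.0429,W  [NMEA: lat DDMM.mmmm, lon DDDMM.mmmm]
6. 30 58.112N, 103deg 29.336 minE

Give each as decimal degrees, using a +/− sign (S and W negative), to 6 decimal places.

Point 1:
  Lat: 0° + 16/60 + 9.22/3600 = 0 + 0.266667 + 0.002561 = 0.2692278
  N → positive
  λ: 172 + 54/60 + 28.7/3600 = 172.9079722
  E → positive
Point 2:
  φ: degrees = first 2 digits = 0, minutes = 59.0919; 0 + 59.0919/60 = 0.9848650
  hemisphere S, so the sign is −
  Longitude: degrees = first 3 digits = 88, minutes = 14.3238; 88 + 14.3238/60 = 88.2387300
  E → positive
Point 3:
  Lat: 76 + 58/60 + 17.08/3600 = 76.9714111
  N ⇒ keep positive
  Lon: 18° + 5/60 + 44/3600 = 18 + 0.083333 + 0.012222 = 18.0955556
  W ⇒ negate
Point 4:
  Lat: degrees = first 2 digits = 45, minutes = 2.27103; 45 + 2.27103/60 = 45.0378505
  S ⇒ negate
  λ: degrees = first 3 digits = 167, minutes = 37.3584; 167 + 37.3584/60 = 167.6226400
  W → negative
Point 5:
  φ: split at 2 digits → 43° and 14.09211′; 43 + 14.09211/60 = 43.2348685
  N ⇒ keep positive
  λ: split at 3 digits → 000° and 54.0429′; 0 + 54.0429/60 = 0.9007150
  hemisphere W, so the sign is −
Point 6:
  Lat: 30 + 58.112/60 = 30.9685333
  N ⇒ keep positive
  Longitude: 29.336′ = 0.488933°; total 103.4889333
  E ⇒ keep positive

1. 0.269228, 172.907972
2. -0.984865, 88.238730
3. 76.971411, -18.095556
4. -45.037851, -167.622640
5. 43.234869, -0.900715
6. 30.968533, 103.488933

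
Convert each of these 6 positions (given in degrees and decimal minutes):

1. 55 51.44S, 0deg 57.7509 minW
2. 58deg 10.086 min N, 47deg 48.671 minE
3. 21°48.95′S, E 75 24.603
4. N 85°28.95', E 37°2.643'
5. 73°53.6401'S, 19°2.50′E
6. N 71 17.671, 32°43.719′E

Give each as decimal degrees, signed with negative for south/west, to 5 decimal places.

1. -55.85733, -0.96252
2. 58.16810, 47.81118
3. -21.81583, 75.41005
4. 85.48250, 37.04405
5. -73.89400, 19.04167
6. 71.29452, 32.72865

Point 1:
  Lat: 55 + 51.44/60 = 55.857333
  S → negative
  λ: 0 + 57.7509/60 = 0.962515
  W → negative
Point 2:
  φ: 10.086′ = 0.168100°; total 58.168100
  N → positive
  Longitude: 47 + 48.671/60 = 47.811183
  E ⇒ keep positive
Point 3:
  Latitude: 48.95′ = 0.815833°; total 21.815833
  hemisphere S, so the sign is −
  Longitude: 24.603′ = 0.410050°; total 75.410050
  E ⇒ keep positive
Point 4:
  Lat: 28.95′ = 0.482500°; total 85.482500
  N → positive
  Longitude: 2.643′ = 0.044050°; total 37.044050
  E → positive
Point 5:
  φ: 53.6401′ = 0.894002°; total 73.894002
  S → negative
  Longitude: 2.5′ = 0.041667°; total 19.041667
  E ⇒ keep positive
Point 6:
  φ: 71 + 17.671/60 = 71.294517
  N → positive
  λ: 43.719′ = 0.728650°; total 32.728650
  E → positive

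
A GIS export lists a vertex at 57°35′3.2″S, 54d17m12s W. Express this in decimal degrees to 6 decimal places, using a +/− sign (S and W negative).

φ: 57° + 35/60 + 3.2/3600 = 57 + 0.583333 + 0.000889 = 57.5842222
S ⇒ negate
Longitude: 17′ + 12″ = 17.20000′; 54 + 17.20000/60 = 54.2866667
W ⇒ negate

-57.584222, -54.286667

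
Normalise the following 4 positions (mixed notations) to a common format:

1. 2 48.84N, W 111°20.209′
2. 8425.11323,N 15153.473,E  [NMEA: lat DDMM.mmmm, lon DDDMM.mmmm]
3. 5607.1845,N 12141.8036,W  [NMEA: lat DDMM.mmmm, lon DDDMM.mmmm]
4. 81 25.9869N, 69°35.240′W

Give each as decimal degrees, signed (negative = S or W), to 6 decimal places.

1. 2.814000, -111.336817
2. 84.418554, 151.891217
3. 56.119742, -121.696727
4. 81.433115, -69.587333

Point 1:
  φ: 48.84′ = 0.814000°; total 2.8140000
  N → positive
  λ: 111 + 20.209/60 = 111.3368167
  hemisphere W, so the sign is −
Point 2:
  Lat: split at 2 digits → 84° and 25.11323′; 84 + 25.11323/60 = 84.4185538
  N ⇒ keep positive
  λ: split at 3 digits → 151° and 53.473′; 151 + 53.473/60 = 151.8912167
  E → positive
Point 3:
  φ: split at 2 digits → 56° and 7.1845′; 56 + 7.1845/60 = 56.1197417
  N ⇒ keep positive
  Lon: split at 3 digits → 121° and 41.8036′; 121 + 41.8036/60 = 121.6967267
  W → negative
Point 4:
  Lat: 25.9869′ = 0.433115°; total 81.4331150
  N → positive
  Longitude: 69 + 35.24/60 = 69.5873333
  hemisphere W, so the sign is −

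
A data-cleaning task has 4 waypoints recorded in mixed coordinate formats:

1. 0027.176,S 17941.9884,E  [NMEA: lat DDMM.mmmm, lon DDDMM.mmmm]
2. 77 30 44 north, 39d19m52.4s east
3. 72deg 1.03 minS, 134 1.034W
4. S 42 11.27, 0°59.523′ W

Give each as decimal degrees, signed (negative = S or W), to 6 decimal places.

1. -0.452933, 179.699807
2. 77.512222, 39.331222
3. -72.017167, -134.017233
4. -42.187833, -0.992050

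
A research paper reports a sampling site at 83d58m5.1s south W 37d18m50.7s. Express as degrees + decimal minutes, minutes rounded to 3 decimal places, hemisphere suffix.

83° 58.085′ S, 37° 18.845′ W

φ: 58 + 5.1/60 = 58.08500′
λ: seconds/60 = 0.84500; minutes = 18 + 0.84500 = 18.84500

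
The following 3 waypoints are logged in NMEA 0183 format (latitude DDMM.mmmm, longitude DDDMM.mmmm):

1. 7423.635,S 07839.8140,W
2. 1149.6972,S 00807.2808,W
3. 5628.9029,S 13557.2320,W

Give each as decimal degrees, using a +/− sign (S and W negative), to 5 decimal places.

Point 1:
  φ: degrees = first 2 digits = 74, minutes = 23.635; 74 + 23.635/60 = 74.393917
  S → negative
  Longitude: split at 3 digits → 078° and 39.814′; 78 + 39.814/60 = 78.663567
  hemisphere W, so the sign is −
Point 2:
  Lat: degrees = first 2 digits = 11, minutes = 49.6972; 11 + 49.6972/60 = 11.828287
  S → negative
  Longitude: degrees = first 3 digits = 8, minutes = 7.2808; 8 + 7.2808/60 = 8.121347
  W ⇒ negate
Point 3:
  φ: degrees = first 2 digits = 56, minutes = 28.9029; 56 + 28.9029/60 = 56.481715
  S → negative
  Longitude: split at 3 digits → 135° and 57.232′; 135 + 57.232/60 = 135.953867
  W ⇒ negate

1. -74.39392, -78.66357
2. -11.82829, -8.12135
3. -56.48172, -135.95387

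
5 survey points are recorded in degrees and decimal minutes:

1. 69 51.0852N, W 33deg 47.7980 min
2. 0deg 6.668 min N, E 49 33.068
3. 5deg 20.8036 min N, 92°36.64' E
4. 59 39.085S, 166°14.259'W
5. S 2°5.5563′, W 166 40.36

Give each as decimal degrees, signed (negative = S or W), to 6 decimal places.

1. 69.851420, -33.796633
2. 0.111133, 49.551133
3. 5.346727, 92.610667
4. -59.651417, -166.237650
5. -2.092605, -166.672667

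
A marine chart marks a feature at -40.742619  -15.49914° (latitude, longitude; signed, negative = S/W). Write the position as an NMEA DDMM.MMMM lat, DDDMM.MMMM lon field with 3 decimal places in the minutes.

4044.557,S / 01529.948,W

Latitude is negative → S; |value| = 40.742619
Lat: 40° + 0.742619 × 60 = 40° 44.55714′
Longitude is negative → W; |value| = 15.499140
Lon: fractional part 0.499140 → 29.94840 minutes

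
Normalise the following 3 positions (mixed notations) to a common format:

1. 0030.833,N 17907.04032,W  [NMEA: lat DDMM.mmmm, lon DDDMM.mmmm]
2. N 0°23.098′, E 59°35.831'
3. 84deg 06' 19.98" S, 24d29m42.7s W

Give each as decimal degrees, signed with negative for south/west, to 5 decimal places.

Point 1:
  φ: degrees = first 2 digits = 0, minutes = 30.833; 0 + 30.833/60 = 0.513883
  N ⇒ keep positive
  Longitude: split at 3 digits → 179° and 7.04032′; 179 + 7.04032/60 = 179.117339
  W ⇒ negate
Point 2:
  Lat: 0 + 23.098/60 = 0.384967
  N → positive
  Longitude: 59 + 35.831/60 = 59.597183
  E ⇒ keep positive
Point 3:
  Lat: 84 + 6/60 + 19.98/3600 = 84.105550
  S → negative
  Longitude: 24° + 29/60 + 42.7/3600 = 24 + 0.483333 + 0.011861 = 24.495194
  hemisphere W, so the sign is −

1. 0.51388, -179.11734
2. 0.38497, 59.59718
3. -84.10555, -24.49519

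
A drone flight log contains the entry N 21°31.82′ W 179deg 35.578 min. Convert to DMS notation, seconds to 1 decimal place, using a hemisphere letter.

Lat: fractional minutes 0.82000 × 60 = 49.200″
Longitude: fractional minutes 0.57800 × 60 = 34.680″

21°31′49.2″ N, 179°35′34.7″ W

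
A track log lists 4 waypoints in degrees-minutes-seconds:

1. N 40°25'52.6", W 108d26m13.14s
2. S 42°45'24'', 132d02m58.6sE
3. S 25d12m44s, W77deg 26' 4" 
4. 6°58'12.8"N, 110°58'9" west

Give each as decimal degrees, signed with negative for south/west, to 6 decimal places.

Point 1:
  φ: 40° + 25/60 + 52.6/3600 = 40 + 0.416667 + 0.014611 = 40.4312778
  N → positive
  Longitude: 108 + 26/60 + 13.14/3600 = 108.4369833
  W → negative
Point 2:
  φ: 45′ + 24″ = 45.40000′; 42 + 45.40000/60 = 42.7566667
  S → negative
  λ: 132° + 2/60 + 58.6/3600 = 132 + 0.033333 + 0.016278 = 132.0496111
  E → positive
Point 3:
  Latitude: 25 + 12/60 + 44/3600 = 25.2122222
  hemisphere S, so the sign is −
  Lon: 26′ + 4″ = 26.06667′; 77 + 26.06667/60 = 77.4344444
  W → negative
Point 4:
  Lat: 58′ + 12.8″ = 58.21333′; 6 + 58.21333/60 = 6.9702222
  N → positive
  Longitude: 110° + 58/60 + 9/3600 = 110 + 0.966667 + 0.002500 = 110.9691667
  W ⇒ negate

1. 40.431278, -108.436983
2. -42.756667, 132.049611
3. -25.212222, -77.434444
4. 6.970222, -110.969167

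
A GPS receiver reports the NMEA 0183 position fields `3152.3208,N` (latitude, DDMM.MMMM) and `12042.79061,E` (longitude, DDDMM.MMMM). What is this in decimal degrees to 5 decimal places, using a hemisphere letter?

31.87201° N, 120.71318° E

Lat: degrees = first 2 digits = 31, minutes = 52.3208; 31 + 52.3208/60 = 31.872013
λ: degrees = first 3 digits = 120, minutes = 42.79061; 120 + 42.79061/60 = 120.713177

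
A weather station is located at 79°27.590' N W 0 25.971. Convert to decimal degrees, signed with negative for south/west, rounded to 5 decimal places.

79.45983, -0.43285

Lat: 27.59′ = 0.459833°; total 79.459833
N → positive
λ: 0 + 25.971/60 = 0.432850
W → negative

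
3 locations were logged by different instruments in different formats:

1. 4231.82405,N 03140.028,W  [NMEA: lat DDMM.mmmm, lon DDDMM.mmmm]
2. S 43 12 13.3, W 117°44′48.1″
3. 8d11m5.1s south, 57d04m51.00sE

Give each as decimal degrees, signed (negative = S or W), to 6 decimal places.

1. 42.530401, -31.667133
2. -43.203694, -117.746694
3. -8.184750, 57.080833

Point 1:
  φ: degrees = first 2 digits = 42, minutes = 31.82405; 42 + 31.82405/60 = 42.5304008
  N ⇒ keep positive
  Lon: degrees = first 3 digits = 31, minutes = 40.028; 31 + 40.028/60 = 31.6671333
  hemisphere W, so the sign is −
Point 2:
  Latitude: 43° + 12/60 + 13.3/3600 = 43 + 0.200000 + 0.003694 = 43.2036944
  hemisphere S, so the sign is −
  λ: 117 + 44/60 + 48.1/3600 = 117.7466944
  hemisphere W, so the sign is −
Point 3:
  Latitude: 11′ + 5.1″ = 11.08500′; 8 + 11.08500/60 = 8.1847500
  S → negative
  Longitude: 57 + 4/60 + 51/3600 = 57.0808333
  E → positive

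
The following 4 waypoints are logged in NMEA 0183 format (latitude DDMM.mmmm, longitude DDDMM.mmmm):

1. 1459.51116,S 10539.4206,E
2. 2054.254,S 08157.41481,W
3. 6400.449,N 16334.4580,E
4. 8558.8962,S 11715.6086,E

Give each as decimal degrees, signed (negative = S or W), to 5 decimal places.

Point 1:
  φ: split at 2 digits → 14° and 59.51116′; 14 + 59.51116/60 = 14.991853
  S → negative
  Lon: split at 3 digits → 105° and 39.4206′; 105 + 39.4206/60 = 105.657010
  E ⇒ keep positive
Point 2:
  Latitude: split at 2 digits → 20° and 54.254′; 20 + 54.254/60 = 20.904233
  S ⇒ negate
  λ: split at 3 digits → 081° and 57.41481′; 81 + 57.41481/60 = 81.956914
  hemisphere W, so the sign is −
Point 3:
  Latitude: split at 2 digits → 64° and 0.449′; 64 + 0.449/60 = 64.007483
  N ⇒ keep positive
  λ: split at 3 digits → 163° and 34.458′; 163 + 34.458/60 = 163.574300
  E → positive
Point 4:
  Latitude: split at 2 digits → 85° and 58.8962′; 85 + 58.8962/60 = 85.981603
  S ⇒ negate
  Lon: split at 3 digits → 117° and 15.6086′; 117 + 15.6086/60 = 117.260143
  E → positive

1. -14.99185, 105.65701
2. -20.90423, -81.95691
3. 64.00748, 163.57430
4. -85.98160, 117.26014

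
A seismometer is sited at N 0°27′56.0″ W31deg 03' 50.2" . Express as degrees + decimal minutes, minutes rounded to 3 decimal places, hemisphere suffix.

0° 27.933′ N, 31° 3.837′ W

Latitude: 27 + 56/60 = 27.93333′
Longitude: seconds/60 = 0.83667; minutes = 3 + 0.83667 = 3.83667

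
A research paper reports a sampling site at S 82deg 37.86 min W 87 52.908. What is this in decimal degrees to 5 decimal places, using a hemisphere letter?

82.63100° S, 87.88180° W

Lat: 37.86′ = 0.631000°; total 82.631000
Longitude: 87 + 52.908/60 = 87.881800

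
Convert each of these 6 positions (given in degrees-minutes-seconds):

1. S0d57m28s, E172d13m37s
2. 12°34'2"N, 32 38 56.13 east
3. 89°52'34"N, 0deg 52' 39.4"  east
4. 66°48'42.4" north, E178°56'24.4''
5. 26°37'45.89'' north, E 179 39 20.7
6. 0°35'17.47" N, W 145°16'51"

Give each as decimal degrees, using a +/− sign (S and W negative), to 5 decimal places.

1. -0.95778, 172.22694
2. 12.56722, 32.64893
3. 89.87611, 0.87761
4. 66.81178, 178.94011
5. 26.62941, 179.65575
6. 0.58819, -145.28083

Point 1:
  φ: 0° + 57/60 + 28/3600 = 0 + 0.950000 + 0.007778 = 0.957778
  S ⇒ negate
  Lon: 172° + 13/60 + 37/3600 = 172 + 0.216667 + 0.010278 = 172.226944
  E → positive
Point 2:
  Lat: 34′ + 2″ = 34.03333′; 12 + 34.03333/60 = 12.567222
  N ⇒ keep positive
  λ: 32° + 38/60 + 56.13/3600 = 32 + 0.633333 + 0.015592 = 32.648925
  E ⇒ keep positive
Point 3:
  Latitude: 52′ + 34″ = 52.56667′; 89 + 52.56667/60 = 89.876111
  N → positive
  λ: 52′ + 39.4″ = 52.65667′; 0 + 52.65667/60 = 0.877611
  E → positive
Point 4:
  Lat: 66° + 48/60 + 42.4/3600 = 66 + 0.800000 + 0.011778 = 66.811778
  N → positive
  Lon: 56′ + 24.4″ = 56.40667′; 178 + 56.40667/60 = 178.940111
  E → positive
Point 5:
  Lat: 26° + 37/60 + 45.89/3600 = 26 + 0.616667 + 0.012747 = 26.629414
  N ⇒ keep positive
  Lon: 179 + 39/60 + 20.7/3600 = 179.655750
  E → positive
Point 6:
  φ: 0 + 35/60 + 17.47/3600 = 0.588186
  N → positive
  Longitude: 145° + 16/60 + 51/3600 = 145 + 0.266667 + 0.014167 = 145.280833
  hemisphere W, so the sign is −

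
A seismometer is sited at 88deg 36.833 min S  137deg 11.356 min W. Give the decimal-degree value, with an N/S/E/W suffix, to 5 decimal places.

88.61388° S, 137.18927° W

Lat: 88 + 36.833/60 = 88.613883
λ: 11.356′ = 0.189267°; total 137.189267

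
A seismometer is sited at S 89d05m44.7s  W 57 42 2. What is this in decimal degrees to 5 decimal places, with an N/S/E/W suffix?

Latitude: 89° + 5/60 + 44.7/3600 = 89 + 0.083333 + 0.012417 = 89.095750
Longitude: 57 + 42/60 + 2/3600 = 57.700556

89.09575° S, 57.70056° W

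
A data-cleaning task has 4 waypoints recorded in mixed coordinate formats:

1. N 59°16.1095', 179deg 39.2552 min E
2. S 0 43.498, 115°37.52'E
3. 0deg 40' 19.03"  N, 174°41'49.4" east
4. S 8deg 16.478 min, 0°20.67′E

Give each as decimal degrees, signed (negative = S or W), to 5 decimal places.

1. 59.26849, 179.65425
2. -0.72497, 115.62533
3. 0.67195, 174.69706
4. -8.27463, 0.34450

Point 1:
  Latitude: 59 + 16.1095/60 = 59.268492
  N → positive
  λ: 179 + 39.2552/60 = 179.654253
  E ⇒ keep positive
Point 2:
  Latitude: 43.498′ = 0.724967°; total 0.724967
  S ⇒ negate
  Lon: 115 + 37.52/60 = 115.625333
  E ⇒ keep positive
Point 3:
  φ: 0 + 40/60 + 19.03/3600 = 0.671953
  N ⇒ keep positive
  Lon: 174 + 41/60 + 49.4/3600 = 174.697056
  E ⇒ keep positive
Point 4:
  Lat: 8 + 16.478/60 = 8.274633
  hemisphere S, so the sign is −
  λ: 0 + 20.67/60 = 0.344500
  E → positive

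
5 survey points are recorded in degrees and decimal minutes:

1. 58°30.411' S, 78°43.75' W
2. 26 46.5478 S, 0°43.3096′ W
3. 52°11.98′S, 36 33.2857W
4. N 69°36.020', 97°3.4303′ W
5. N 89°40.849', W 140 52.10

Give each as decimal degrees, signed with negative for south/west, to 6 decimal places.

Point 1:
  Lat: 58 + 30.411/60 = 58.5068500
  hemisphere S, so the sign is −
  λ: 78 + 43.75/60 = 78.7291667
  W ⇒ negate
Point 2:
  Latitude: 26 + 46.5478/60 = 26.7757967
  S ⇒ negate
  Lon: 0 + 43.3096/60 = 0.7218267
  hemisphere W, so the sign is −
Point 3:
  Latitude: 52 + 11.98/60 = 52.1996667
  S → negative
  Lon: 33.2857′ = 0.554762°; total 36.5547617
  hemisphere W, so the sign is −
Point 4:
  Latitude: 69 + 36.02/60 = 69.6003333
  N ⇒ keep positive
  Longitude: 97 + 3.4303/60 = 97.0571717
  W ⇒ negate
Point 5:
  Lat: 89 + 40.849/60 = 89.6808167
  N ⇒ keep positive
  λ: 52.1′ = 0.868333°; total 140.8683333
  W → negative

1. -58.506850, -78.729167
2. -26.775797, -0.721827
3. -52.199667, -36.554762
4. 69.600333, -97.057172
5. 89.680817, -140.868333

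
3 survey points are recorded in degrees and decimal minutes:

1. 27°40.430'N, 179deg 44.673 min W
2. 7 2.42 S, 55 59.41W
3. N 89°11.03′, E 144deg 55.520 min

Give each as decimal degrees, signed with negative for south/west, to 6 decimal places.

1. 27.673833, -179.744550
2. -7.040333, -55.990167
3. 89.183833, 144.925333

Point 1:
  Lat: 40.43′ = 0.673833°; total 27.6738333
  N ⇒ keep positive
  λ: 44.673′ = 0.744550°; total 179.7445500
  W ⇒ negate
Point 2:
  φ: 2.42′ = 0.040333°; total 7.0403333
  S → negative
  λ: 55 + 59.41/60 = 55.9901667
  hemisphere W, so the sign is −
Point 3:
  φ: 11.03′ = 0.183833°; total 89.1838333
  N → positive
  Lon: 55.52′ = 0.925333°; total 144.9253333
  E ⇒ keep positive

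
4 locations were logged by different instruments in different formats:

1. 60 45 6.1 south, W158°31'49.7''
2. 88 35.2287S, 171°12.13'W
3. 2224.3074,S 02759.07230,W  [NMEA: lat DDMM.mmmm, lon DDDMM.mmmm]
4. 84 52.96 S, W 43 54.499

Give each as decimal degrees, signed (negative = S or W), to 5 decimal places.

1. -60.75169, -158.53047
2. -88.58715, -171.20217
3. -22.40512, -27.98454
4. -84.88267, -43.90832

Point 1:
  Latitude: 60 + 45/60 + 6.1/3600 = 60.751694
  hemisphere S, so the sign is −
  Lon: 158° + 31/60 + 49.7/3600 = 158 + 0.516667 + 0.013806 = 158.530472
  W ⇒ negate
Point 2:
  Latitude: 88 + 35.2287/60 = 88.587145
  hemisphere S, so the sign is −
  Lon: 12.13′ = 0.202167°; total 171.202167
  W ⇒ negate
Point 3:
  Lat: split at 2 digits → 22° and 24.3074′; 22 + 24.3074/60 = 22.405123
  S → negative
  Lon: degrees = first 3 digits = 27, minutes = 59.0723; 27 + 59.0723/60 = 27.984538
  W ⇒ negate
Point 4:
  φ: 52.96′ = 0.882667°; total 84.882667
  S ⇒ negate
  Lon: 54.499′ = 0.908317°; total 43.908317
  hemisphere W, so the sign is −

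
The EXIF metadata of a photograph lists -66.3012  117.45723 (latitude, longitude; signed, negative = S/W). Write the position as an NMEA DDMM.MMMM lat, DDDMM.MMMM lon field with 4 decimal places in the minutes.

6618.0720,S / 11727.4338,E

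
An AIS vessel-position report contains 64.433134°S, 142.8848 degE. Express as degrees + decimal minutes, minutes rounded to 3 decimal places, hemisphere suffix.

φ: minutes = (64.433134 − 64) × 60 = 25.98804
Longitude: 142° + 0.884800 × 60 = 142° 53.08800′

64° 25.988′ S, 142° 53.088′ E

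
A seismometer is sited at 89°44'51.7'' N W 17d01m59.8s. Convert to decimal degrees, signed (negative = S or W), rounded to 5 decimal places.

89.74769, -17.03328

Lat: 89 + 44/60 + 51.7/3600 = 89.747694
N ⇒ keep positive
Longitude: 17 + 1/60 + 59.8/3600 = 17.033278
hemisphere W, so the sign is −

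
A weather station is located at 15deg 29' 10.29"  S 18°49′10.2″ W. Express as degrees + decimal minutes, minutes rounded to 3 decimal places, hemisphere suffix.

Lat: seconds/60 = 0.17150; minutes = 29 + 0.17150 = 29.17150
Longitude: 49 + 10.2/60 = 49.17000′

15° 29.172′ S, 18° 49.170′ W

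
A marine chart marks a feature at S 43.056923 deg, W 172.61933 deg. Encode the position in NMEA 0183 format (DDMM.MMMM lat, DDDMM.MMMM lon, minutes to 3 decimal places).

4303.415,S / 17237.160,W

φ: fractional part 0.056923 → 3.41538 minutes
Lon: 172° + 0.619330 × 60 = 172° 37.15980′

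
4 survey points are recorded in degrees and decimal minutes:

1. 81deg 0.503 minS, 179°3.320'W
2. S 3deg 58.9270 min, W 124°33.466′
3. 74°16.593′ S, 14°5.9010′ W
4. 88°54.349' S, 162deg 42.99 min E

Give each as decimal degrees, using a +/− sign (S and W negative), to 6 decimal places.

Point 1:
  Latitude: 0.503′ = 0.008383°; total 81.0083833
  S → negative
  Lon: 3.32′ = 0.055333°; total 179.0553333
  hemisphere W, so the sign is −
Point 2:
  Lat: 3 + 58.927/60 = 3.9821167
  hemisphere S, so the sign is −
  λ: 33.466′ = 0.557767°; total 124.5577667
  hemisphere W, so the sign is −
Point 3:
  Lat: 74 + 16.593/60 = 74.2765500
  S ⇒ negate
  λ: 5.901′ = 0.098350°; total 14.0983500
  W → negative
Point 4:
  Latitude: 88 + 54.349/60 = 88.9058167
  S → negative
  Longitude: 42.99′ = 0.716500°; total 162.7165000
  E → positive

1. -81.008383, -179.055333
2. -3.982117, -124.557767
3. -74.276550, -14.098350
4. -88.905817, 162.716500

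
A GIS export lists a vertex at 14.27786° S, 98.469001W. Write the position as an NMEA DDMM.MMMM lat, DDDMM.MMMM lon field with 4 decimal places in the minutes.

Lat: minutes = (14.277860 − 14) × 60 = 16.671600
Lon: minutes = (98.469001 − 98) × 60 = 28.140060

1416.6716,S / 09828.1401,W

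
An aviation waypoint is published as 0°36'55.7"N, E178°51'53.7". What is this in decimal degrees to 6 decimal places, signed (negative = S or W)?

0.615472, 178.864917

Latitude: 0 + 36/60 + 55.7/3600 = 0.6154722
N → positive
Longitude: 178° + 51/60 + 53.7/3600 = 178 + 0.850000 + 0.014917 = 178.8649167
E ⇒ keep positive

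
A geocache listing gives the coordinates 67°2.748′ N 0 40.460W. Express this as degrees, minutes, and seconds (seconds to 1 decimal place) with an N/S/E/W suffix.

67°02′44.9″ N, 0°40′27.6″ W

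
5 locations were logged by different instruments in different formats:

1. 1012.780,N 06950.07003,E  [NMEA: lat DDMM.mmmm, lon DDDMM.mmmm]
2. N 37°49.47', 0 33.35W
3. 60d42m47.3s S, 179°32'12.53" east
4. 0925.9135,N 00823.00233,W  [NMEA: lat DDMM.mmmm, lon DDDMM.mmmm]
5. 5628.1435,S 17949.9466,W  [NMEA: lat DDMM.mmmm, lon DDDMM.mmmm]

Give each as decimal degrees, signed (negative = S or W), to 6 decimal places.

1. 10.213000, 69.834501
2. 37.824500, -0.555833
3. -60.713139, 179.536814
4. 9.431892, -8.383372
5. -56.469058, -179.832443

Point 1:
  Lat: degrees = first 2 digits = 10, minutes = 12.78; 10 + 12.78/60 = 10.2130000
  N → positive
  Longitude: degrees = first 3 digits = 69, minutes = 50.07003; 69 + 50.07003/60 = 69.8345005
  E ⇒ keep positive
Point 2:
  Lat: 37 + 49.47/60 = 37.8245000
  N ⇒ keep positive
  Lon: 33.35′ = 0.555833°; total 0.5558333
  W → negative
Point 3:
  Latitude: 60° + 42/60 + 47.3/3600 = 60 + 0.700000 + 0.013139 = 60.7131389
  hemisphere S, so the sign is −
  λ: 179 + 32/60 + 12.53/3600 = 179.5368139
  E ⇒ keep positive
Point 4:
  Latitude: degrees = first 2 digits = 9, minutes = 25.9135; 9 + 25.9135/60 = 9.4318917
  N ⇒ keep positive
  λ: degrees = first 3 digits = 8, minutes = 23.00233; 8 + 23.00233/60 = 8.3833722
  W → negative
Point 5:
  φ: split at 2 digits → 56° and 28.1435′; 56 + 28.1435/60 = 56.4690583
  S ⇒ negate
  Longitude: degrees = first 3 digits = 179, minutes = 49.9466; 179 + 49.9466/60 = 179.8324433
  W ⇒ negate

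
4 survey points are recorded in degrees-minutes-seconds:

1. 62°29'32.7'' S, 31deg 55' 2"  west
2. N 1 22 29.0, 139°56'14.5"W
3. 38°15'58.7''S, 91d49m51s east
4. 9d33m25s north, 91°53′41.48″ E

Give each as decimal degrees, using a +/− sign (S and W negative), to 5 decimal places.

Point 1:
  φ: 62 + 29/60 + 32.7/3600 = 62.492417
  hemisphere S, so the sign is −
  Lon: 31° + 55/60 + 2/3600 = 31 + 0.916667 + 0.000556 = 31.917222
  hemisphere W, so the sign is −
Point 2:
  Lat: 1 + 22/60 + 29/3600 = 1.374722
  N → positive
  λ: 139 + 56/60 + 14.5/3600 = 139.937361
  W → negative
Point 3:
  Latitude: 38 + 15/60 + 58.7/3600 = 38.266306
  S → negative
  Longitude: 49′ + 51″ = 49.85000′; 91 + 49.85000/60 = 91.830833
  E ⇒ keep positive
Point 4:
  Lat: 33′ + 25″ = 33.41667′; 9 + 33.41667/60 = 9.556944
  N ⇒ keep positive
  Lon: 53′ + 41.48″ = 53.69133′; 91 + 53.69133/60 = 91.894856
  E → positive

1. -62.49242, -31.91722
2. 1.37472, -139.93736
3. -38.26631, 91.83083
4. 9.55694, 91.89486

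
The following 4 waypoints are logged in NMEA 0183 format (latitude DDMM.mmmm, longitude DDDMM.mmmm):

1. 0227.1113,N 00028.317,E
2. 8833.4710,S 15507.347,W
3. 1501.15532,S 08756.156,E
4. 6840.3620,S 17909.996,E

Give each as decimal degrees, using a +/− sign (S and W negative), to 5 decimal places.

Point 1:
  Lat: degrees = first 2 digits = 2, minutes = 27.1113; 2 + 27.1113/60 = 2.451855
  N ⇒ keep positive
  λ: degrees = first 3 digits = 0, minutes = 28.317; 0 + 28.317/60 = 0.471950
  E → positive
Point 2:
  φ: degrees = first 2 digits = 88, minutes = 33.471; 88 + 33.471/60 = 88.557850
  hemisphere S, so the sign is −
  Longitude: split at 3 digits → 155° and 7.347′; 155 + 7.347/60 = 155.122450
  W → negative
Point 3:
  Latitude: degrees = first 2 digits = 15, minutes = 1.15532; 15 + 1.15532/60 = 15.019255
  S → negative
  Longitude: split at 3 digits → 087° and 56.156′; 87 + 56.156/60 = 87.935933
  E → positive
Point 4:
  φ: split at 2 digits → 68° and 40.362′; 68 + 40.362/60 = 68.672700
  S ⇒ negate
  Longitude: split at 3 digits → 179° and 9.996′; 179 + 9.996/60 = 179.166600
  E ⇒ keep positive

1. 2.45186, 0.47195
2. -88.55785, -155.12245
3. -15.01926, 87.93593
4. -68.67270, 179.16660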